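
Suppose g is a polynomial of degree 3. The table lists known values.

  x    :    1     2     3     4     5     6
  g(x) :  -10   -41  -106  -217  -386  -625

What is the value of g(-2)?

-1

First differences: -31, -65, -111, -169, -239. Second differences: -34, -46, -58, -70. Third differences: -12, -12, -12.
Level-3 differences are constant, so g has degree 3.
Fitting a degree-3 polynomial gives g(x) = -2x³ - 5x² - 2x - 1.
Then g(-2) = -1.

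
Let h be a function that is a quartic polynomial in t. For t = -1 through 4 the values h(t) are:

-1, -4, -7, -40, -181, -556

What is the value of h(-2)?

First differences: -3, -3, -33, -141, -375. Second differences: 0, -30, -108, -234. Third differences: -30, -78, -126. Fourth differences: -48, -48.
Level-4 differences are constant, so h has degree 4.
Fitting a degree-4 polynomial gives h(t) = -2t^4 - t³ + 2t² - 2t - 4.
Then h(-2) = -16.

-16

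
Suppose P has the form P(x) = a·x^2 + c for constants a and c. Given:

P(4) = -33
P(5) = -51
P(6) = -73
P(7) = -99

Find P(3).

From P(4) = -33 and P(5) = -51: 16a + c = -33 and 25a + c = -51.
Subtracting: 9a = -18, so a = -2; then c = -33 − (-2)·16 = -1.
So P(x) = -2x² − 1, and P(3) = -19.

-19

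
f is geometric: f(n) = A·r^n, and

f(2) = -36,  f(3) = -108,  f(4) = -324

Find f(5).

-972

Consecutive ratio: -108/(-36) = 3, and -324/(-108) = 3, so r = 3.
Then A·3^2 = -36 gives A = -4, and f(n) = -4·3^n.
f(5) = -4·3^5 = -972.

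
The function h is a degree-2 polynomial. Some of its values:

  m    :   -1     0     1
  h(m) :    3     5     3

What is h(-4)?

Write h(m) = am² + bm + c; the 3 given values yield a linear system in the 3 coefficients.
Solving, h(m) = -2m² + 5.
Then h(-4) = -27.

-27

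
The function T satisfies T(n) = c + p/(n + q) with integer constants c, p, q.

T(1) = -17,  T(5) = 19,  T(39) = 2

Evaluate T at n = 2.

-35

(T(n) − c)(n + q) = p for each data point; the three points give a linear system in c and q, then p follows.
Solving: c = 1, q = -3, p = 36, so T(n) = 1 + 36/(n − 3).
Then T(2) = 1 + 36/(-1) = -35.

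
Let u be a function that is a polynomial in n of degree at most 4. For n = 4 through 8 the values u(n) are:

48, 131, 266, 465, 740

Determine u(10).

Write u(n) = an^4 + bn³ + cn² + dn + e; the 5 given values yield a linear system in the 5 coefficients.
Solving, the leading coefficient vanishes, and u(n) = 2n³ - 4n² - 3n - 4.
Then u(10) = 1566.

1566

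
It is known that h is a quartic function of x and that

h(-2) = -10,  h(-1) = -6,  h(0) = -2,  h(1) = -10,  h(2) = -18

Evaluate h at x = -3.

22

Write h(x) = ax^4 + bx³ + cx² + dx + e; the 5 given values yield a linear system in the 5 coefficients.
Solving, h(x) = x^4 - 7x² - 2x - 2.
Then h(-3) = 22.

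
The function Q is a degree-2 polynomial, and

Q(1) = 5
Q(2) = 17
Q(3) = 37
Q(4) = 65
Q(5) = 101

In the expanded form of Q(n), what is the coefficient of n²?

4

First differences: 12, 20, 28, 36. Second differences: 8, 8, 8.
Level-2 differences are constant, so Q has degree 2.
Fitting a degree-2 polynomial gives Q(n) = 4n² + 1.
The coefficient of n² is 4.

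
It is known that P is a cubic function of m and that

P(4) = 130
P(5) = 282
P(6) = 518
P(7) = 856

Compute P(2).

6

Write P(m) = am³ + bm² + cm + d; the 4 given values yield a linear system in the 4 coefficients.
Solving, P(m) = 3m³ - 3m² - 4m + 2.
Then P(2) = 6.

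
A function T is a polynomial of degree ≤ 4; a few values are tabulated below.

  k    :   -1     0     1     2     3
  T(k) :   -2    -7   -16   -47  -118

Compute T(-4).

169

Write T(k) = ak^4 + bk³ + ck² + dk + e; the 5 given values yield a linear system in the 5 coefficients.
Solving, the leading coefficient vanishes, and T(k) = -3k³ - 2k² - 4k - 7.
Then T(-4) = 169.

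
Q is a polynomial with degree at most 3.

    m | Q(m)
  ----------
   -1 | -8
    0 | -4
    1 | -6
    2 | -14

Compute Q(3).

First differences: 4, -2, -8. Second differences: -6, -6.
Level-2 differences are constant, so Q has degree 2.
Fitting a degree-2 polynomial gives Q(m) = -3m² + m - 4.
Then Q(3) = -28.

-28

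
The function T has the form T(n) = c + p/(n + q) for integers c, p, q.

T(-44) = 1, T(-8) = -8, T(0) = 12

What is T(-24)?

0

(T(n) − c)(n + q) = p for each data point; the three points give a linear system in c and q, then p follows.
Solving: c = 2, q = 4, p = 40, so T(n) = 2 + 40/(n + 4).
Then T(-24) = 2 + 40/(-20) = 0.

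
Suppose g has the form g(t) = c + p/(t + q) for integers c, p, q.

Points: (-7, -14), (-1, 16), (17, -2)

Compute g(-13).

(g(t) − c)(t + q) = p for each data point; the three points give a linear system in c and q, then p follows.
Solving: c = -4, q = 3, p = 40, so g(t) = -4 + 40/(t + 3).
Then g(-13) = -4 + 40/(-10) = -8.

-8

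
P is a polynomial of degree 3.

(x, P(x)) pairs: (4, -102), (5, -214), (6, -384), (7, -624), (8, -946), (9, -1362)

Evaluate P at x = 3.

-36

First differences: -112, -170, -240, -322, -416. Second differences: -58, -70, -82, -94. Third differences: -12, -12, -12.
Level-3 differences are constant, so P has degree 3.
Fitting a degree-3 polynomial gives P(x) = -2x³ + x² + x + 6.
Then P(3) = -36.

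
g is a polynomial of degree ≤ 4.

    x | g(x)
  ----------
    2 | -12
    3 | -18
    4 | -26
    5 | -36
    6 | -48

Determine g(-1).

-6

Write g(x) = ax^4 + bx³ + cx² + dx + e; the 5 given values yield a linear system in the 5 coefficients.
Solving, the top 2 coefficients vanish, and g(x) = -x² - x - 6.
Then g(-1) = -6.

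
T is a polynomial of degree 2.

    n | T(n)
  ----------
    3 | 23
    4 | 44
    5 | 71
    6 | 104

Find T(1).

-1

First differences: 21, 27, 33. Second differences: 6, 6.
Level-2 differences are constant, so T has degree 2.
Fitting a degree-2 polynomial gives T(n) = 3n² - 4.
Then T(1) = -1.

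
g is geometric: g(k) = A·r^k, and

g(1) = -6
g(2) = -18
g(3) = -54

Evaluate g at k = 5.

Consecutive ratio: -18/(-6) = 3, and -54/(-18) = 3, so r = 3.
Then A·3^1 = -6 gives A = -2, and g(k) = -2·3^k.
g(5) = -2·3^5 = -486.

-486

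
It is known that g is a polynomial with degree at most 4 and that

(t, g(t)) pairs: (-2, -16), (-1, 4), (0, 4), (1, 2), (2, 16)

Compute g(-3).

-74

Write g(t) = at^4 + bt³ + ct² + dt + e; the 5 given values yield a linear system in the 5 coefficients.
Solving, the leading coefficient vanishes, and g(t) = 3t³ - t² - 4t + 4.
Then g(-3) = -74.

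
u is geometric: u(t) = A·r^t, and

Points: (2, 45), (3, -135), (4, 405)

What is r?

-3

Consecutive ratio: -135/45 = -3, and 405/(-135) = -3, so r = -3.
Then A·(-3)^2 = 45 gives A = 5, and u(t) = 5·(-3)^t.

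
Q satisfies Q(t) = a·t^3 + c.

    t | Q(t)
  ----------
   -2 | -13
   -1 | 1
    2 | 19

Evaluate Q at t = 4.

From Q(-2) = -13 and Q(-1) = 1: -8a + c = -13 and -1a + c = 1.
Subtracting: 7a = 14, so a = 2; then c = -13 − 2·(-8) = 3.
So Q(t) = 2t³ + 3, and Q(4) = 131.

131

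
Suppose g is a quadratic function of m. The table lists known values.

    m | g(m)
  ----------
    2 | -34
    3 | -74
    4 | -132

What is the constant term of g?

Write g(m) = am² + bm + c; the 3 given values yield a linear system in the 3 coefficients.
Solving, g(m) = -9m² + 5m - 8.
The constant term is g(0) = -8.

-8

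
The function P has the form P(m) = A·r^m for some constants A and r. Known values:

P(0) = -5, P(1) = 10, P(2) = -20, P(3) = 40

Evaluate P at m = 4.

-80

Consecutive ratio: 10/(-5) = -2, and -20/10 = -2, so r = -2.
Then A·(-2)^0 = -5 gives A = -5, and P(m) = -5·(-2)^m.
P(4) = -5·(-2)^4 = -80.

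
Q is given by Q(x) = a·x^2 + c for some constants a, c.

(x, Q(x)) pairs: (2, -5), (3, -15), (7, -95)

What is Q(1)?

1

From Q(2) = -5 and Q(3) = -15: 4a + c = -5 and 9a + c = -15.
Subtracting: 5a = -10, so a = -2; then c = -5 − (-2)·4 = 3.
So Q(x) = -2x² + 3, and Q(1) = 1.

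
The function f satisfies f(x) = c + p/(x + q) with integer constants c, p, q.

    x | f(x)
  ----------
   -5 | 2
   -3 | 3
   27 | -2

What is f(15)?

(f(x) − c)(x + q) = p for each data point; the three points give a linear system in c and q, then p follows.
Solving: c = -1, q = -3, p = -24, so f(x) = -1 − 24/(x − 3).
Then f(15) = -1 − 24/12 = -3.

-3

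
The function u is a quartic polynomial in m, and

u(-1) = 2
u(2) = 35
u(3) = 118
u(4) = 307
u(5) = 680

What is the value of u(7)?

2410

Write u(m) = am^4 + bm³ + cm² + dm + e; the 5 given values yield a linear system in the 5 coefficients.
Solving, u(m) = m^4 - m³ + 7m² + 2m - 5.
Then u(7) = 2410.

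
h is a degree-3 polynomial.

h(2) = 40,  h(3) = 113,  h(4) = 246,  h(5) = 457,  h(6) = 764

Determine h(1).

Write h(t) = at³ + bt² + ct + d; the 5 given values yield a linear system in the 4 coefficients.
Solving, h(t) = 3t³ + 3t² + t + 2.
Then h(1) = 9.

9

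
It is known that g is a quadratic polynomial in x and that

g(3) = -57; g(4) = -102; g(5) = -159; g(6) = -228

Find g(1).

-3

First differences: -45, -57, -69. Second differences: -12, -12.
Level-2 differences are constant, so g has degree 2.
Fitting a degree-2 polynomial gives g(x) = -6x² - 3x + 6.
Then g(1) = -3.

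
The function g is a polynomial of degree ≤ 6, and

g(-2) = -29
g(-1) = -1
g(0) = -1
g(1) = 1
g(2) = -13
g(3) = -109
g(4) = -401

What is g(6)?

First differences: 28, 0, 2, -14, -96, -292. Second differences: -28, 2, -16, -82, -196. Third differences: 30, -18, -66, -114. Fourth differences: -48, -48, -48.
Level-4 differences are constant, so g has degree 4.
Fitting a degree-4 polynomial gives g(x) = -2x^4 + x³ + 3x² - 1.
Then g(6) = -2269.

-2269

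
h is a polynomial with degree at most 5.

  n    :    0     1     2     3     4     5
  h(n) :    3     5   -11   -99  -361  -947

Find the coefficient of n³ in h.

3

Write h(n) = an^5 + bn^4 + cn³ + dn² + en + p; the 6 given values yield a linear system in the 6 coefficients.
Solving, the leading coefficient vanishes, and h(n) = -2n^4 + 3n³ - 4n² + 5n + 3.
The coefficient of n³ is 3.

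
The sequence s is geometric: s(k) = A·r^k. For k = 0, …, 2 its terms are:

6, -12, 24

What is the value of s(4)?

96

Consecutive ratio: -12/6 = -2, and 24/(-12) = -2, so r = -2.
Then A·(-2)^0 = 6 gives A = 6, and s(k) = 6·(-2)^k.
s(4) = 6·(-2)^4 = 96.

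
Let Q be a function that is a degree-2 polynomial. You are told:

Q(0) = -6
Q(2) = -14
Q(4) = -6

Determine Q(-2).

Write Q(n) = an² + bn + c; the 3 given values yield a linear system in the 3 coefficients.
Solving, Q(n) = 2n² - 8n - 6.
Then Q(-2) = 18.

18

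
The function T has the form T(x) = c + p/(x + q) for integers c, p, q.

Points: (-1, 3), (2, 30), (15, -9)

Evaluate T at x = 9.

(T(x) − c)(x + q) = p for each data point; the three points give a linear system in c and q, then p follows.
Solving: c = -6, q = -3, p = -36, so T(x) = -6 − 36/(x − 3).
Then T(9) = -6 − 36/6 = -12.

-12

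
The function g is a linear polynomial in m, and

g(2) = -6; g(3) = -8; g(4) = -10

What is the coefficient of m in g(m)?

Write g(m) = am + b; the 3 given values yield a linear system in the 2 coefficients.
Solving, g(m) = -2m - 2.
The coefficient of m is -2.

-2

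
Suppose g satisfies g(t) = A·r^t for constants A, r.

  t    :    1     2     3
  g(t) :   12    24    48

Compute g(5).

192

Consecutive ratio: 24/12 = 2, and 48/24 = 2, so r = 2.
Then A·2^1 = 12 gives A = 6, and g(t) = 6·2^t.
g(5) = 6·2^5 = 192.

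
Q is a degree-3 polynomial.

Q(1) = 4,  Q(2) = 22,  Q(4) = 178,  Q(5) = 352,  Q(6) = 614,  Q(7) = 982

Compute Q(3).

Write Q(n) = an³ + bn² + cn + d; the 6 given values yield a linear system in the 4 coefficients.
Solving, Q(n) = 3n³ - n² + 2.
Then Q(3) = 74.

74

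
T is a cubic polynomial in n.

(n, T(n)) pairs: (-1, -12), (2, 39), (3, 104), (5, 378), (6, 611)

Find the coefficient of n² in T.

4

Write T(n) = an³ + bn² + cn + d; the 5 given values yield a linear system in the 4 coefficients.
Solving, T(n) = 2n³ + 4n² + 7n - 7.
The coefficient of n² is 4.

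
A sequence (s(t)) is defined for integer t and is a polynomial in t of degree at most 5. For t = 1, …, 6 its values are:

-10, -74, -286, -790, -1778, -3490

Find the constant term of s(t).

2

First differences: -64, -212, -504, -988, -1712. Second differences: -148, -292, -484, -724. Third differences: -144, -192, -240. Fourth differences: -48, -48.
Level-4 differences are constant, so s has degree 4.
Fitting a degree-4 polynomial gives s(t) = -2t^4 - 4t³ - 6t + 2.
The constant term is s(0) = 2.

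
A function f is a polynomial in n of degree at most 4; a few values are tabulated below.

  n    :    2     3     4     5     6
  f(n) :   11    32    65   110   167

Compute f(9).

Write f(n) = an^4 + bn³ + cn² + dn + e; the 5 given values yield a linear system in the 5 coefficients.
Solving, the top 2 coefficients vanish, and f(n) = 6n² - 9n + 5.
Then f(9) = 410.

410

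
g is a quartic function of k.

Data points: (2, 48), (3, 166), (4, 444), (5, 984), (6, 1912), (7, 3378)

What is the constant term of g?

4

First differences: 118, 278, 540, 928, 1466. Second differences: 160, 262, 388, 538. Third differences: 102, 126, 150. Fourth differences: 24, 24.
Level-4 differences are constant, so g has degree 4.
Fitting a degree-4 polynomial gives g(k) = k^4 + 3k³ - 2k² + 6k + 4.
The constant term is g(0) = 4.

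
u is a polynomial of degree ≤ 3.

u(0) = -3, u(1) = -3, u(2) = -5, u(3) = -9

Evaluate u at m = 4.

First differences: 0, -2, -4. Second differences: -2, -2.
Level-2 differences are constant, so u has degree 2.
Fitting a degree-2 polynomial gives u(m) = -m² + m - 3.
Then u(4) = -15.

-15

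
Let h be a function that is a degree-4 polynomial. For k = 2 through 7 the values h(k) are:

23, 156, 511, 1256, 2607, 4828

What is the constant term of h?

-9

First differences: 133, 355, 745, 1351, 2221. Second differences: 222, 390, 606, 870. Third differences: 168, 216, 264. Fourth differences: 48, 48.
Level-4 differences are constant, so h has degree 4.
Fitting a degree-4 polynomial gives h(k) = 2k^4 + k² - 2k - 9.
The constant term is h(0) = -9.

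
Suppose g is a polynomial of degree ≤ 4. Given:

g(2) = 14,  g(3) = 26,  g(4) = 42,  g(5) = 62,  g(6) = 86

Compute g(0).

Write g(x) = ax^4 + bx³ + cx² + dx + e; the 5 given values yield a linear system in the 5 coefficients.
Solving, the top 2 coefficients vanish, and g(x) = 2x² + 2x + 2.
Then g(0) = 2.

2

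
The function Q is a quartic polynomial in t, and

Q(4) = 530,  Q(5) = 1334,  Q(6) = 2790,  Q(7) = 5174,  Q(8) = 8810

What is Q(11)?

31190

Write Q(t) = at^4 + bt³ + ct² + dt + e; the 5 given values yield a linear system in the 5 coefficients.
Solving, Q(t) = 2t^4 + 2t³ - 6t² - 2t - 6.
Then Q(11) = 31190.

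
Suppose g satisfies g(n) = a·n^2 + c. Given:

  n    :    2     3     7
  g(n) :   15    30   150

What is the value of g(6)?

111

From g(2) = 15 and g(3) = 30: 4a + c = 15 and 9a + c = 30.
Subtracting: 5a = 15, so a = 3; then c = 15 − 3·4 = 3.
So g(n) = 3n² + 3, and g(6) = 111.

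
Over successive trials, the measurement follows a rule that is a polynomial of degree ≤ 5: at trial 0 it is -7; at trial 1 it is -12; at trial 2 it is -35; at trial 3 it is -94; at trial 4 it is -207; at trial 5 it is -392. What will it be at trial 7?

Write the value at x as T(x).
First differences: -5, -23, -59, -113, -185. Second differences: -18, -36, -54, -72. Third differences: -18, -18, -18.
Level-3 differences are constant, so T has degree 3.
Fitting a degree-3 polynomial gives T(x) = -3x³ - 2x - 7.
Then T(7) = -1050.

-1050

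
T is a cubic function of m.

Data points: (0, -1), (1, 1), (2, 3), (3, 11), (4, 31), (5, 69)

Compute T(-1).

-9

Write T(m) = am³ + bm² + cm + d; the 6 given values yield a linear system in the 4 coefficients.
Solving, T(m) = m³ - 3m² + 4m - 1.
Then T(-1) = -9.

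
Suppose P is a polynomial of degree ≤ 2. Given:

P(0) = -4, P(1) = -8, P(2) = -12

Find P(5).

-24

First differences: -4, -4.
Level-1 differences are constant, so P has degree 1.
Fitting a degree-1 polynomial gives P(m) = -4m - 4.
Then P(5) = -24.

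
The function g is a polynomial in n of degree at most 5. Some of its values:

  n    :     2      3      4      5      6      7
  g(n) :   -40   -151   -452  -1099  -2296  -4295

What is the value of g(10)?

First differences: -111, -301, -647, -1197, -1999. Second differences: -190, -346, -550, -802. Third differences: -156, -204, -252. Fourth differences: -48, -48.
Level-4 differences are constant, so g has degree 4.
Fitting a degree-4 polynomial gives g(n) = -2n^4 + 2n³ - 3n² - 4n - 4.
Then g(10) = -18344.

-18344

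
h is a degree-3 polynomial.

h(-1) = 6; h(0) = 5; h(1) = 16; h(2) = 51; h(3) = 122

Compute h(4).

First differences: -1, 11, 35, 71. Second differences: 12, 24, 36. Third differences: 12, 12.
Level-3 differences are constant, so h has degree 3.
Extending the table by one column gives the next first difference 119, so h(4) = 122 + 119 = 241.

241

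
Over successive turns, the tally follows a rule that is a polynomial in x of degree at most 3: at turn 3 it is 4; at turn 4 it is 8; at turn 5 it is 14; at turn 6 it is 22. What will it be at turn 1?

Write the value at x as f(x).
Write f(x) = ax³ + bx² + cx + d; the 4 given values yield a linear system in the 4 coefficients.
Solving, the leading coefficient vanishes, and f(x) = x² - 3x + 4.
Then f(1) = 2.

2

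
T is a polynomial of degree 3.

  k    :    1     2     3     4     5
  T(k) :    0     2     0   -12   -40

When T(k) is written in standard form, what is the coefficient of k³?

-1

Write T(k) = ak³ + bk² + ck + d; the 5 given values yield a linear system in the 4 coefficients.
Solving, T(k) = -k³ + 4k² - 3k.
The coefficient of k³ is -1.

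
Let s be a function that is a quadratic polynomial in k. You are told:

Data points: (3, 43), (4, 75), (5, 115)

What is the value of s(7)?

Write s(k) = ak² + bk + c; the 3 given values yield a linear system in the 3 coefficients.
Solving, s(k) = 4k² + 4k - 5.
Then s(7) = 219.

219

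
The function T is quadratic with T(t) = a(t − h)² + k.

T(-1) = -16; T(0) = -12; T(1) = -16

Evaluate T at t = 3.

-48

First differences 4, -4; second difference -8 = 2a, so a = -4.
Expanding, the t-coefficient is −2ah = 8h; matching it to the data gives h = 0, and then k = -12.
So T(t) = -4(t + 0)² − 12.
T(3) = -4·3² − 12 = -48.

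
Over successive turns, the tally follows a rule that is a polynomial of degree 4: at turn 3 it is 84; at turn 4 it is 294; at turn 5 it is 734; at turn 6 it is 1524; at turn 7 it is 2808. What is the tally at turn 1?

Write the value at t as P(t).
Write P(t) = at^4 + bt³ + ct² + dt + e; the 5 given values yield a linear system in the 5 coefficients.
Solving, P(t) = t^4 + 2t³ - 6t² + 3t - 6.
Then P(1) = -6.

-6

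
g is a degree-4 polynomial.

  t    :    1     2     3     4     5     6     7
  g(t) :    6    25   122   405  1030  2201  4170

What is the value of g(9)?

11750

Write g(t) = at^4 + bt³ + ct² + dt + e; the 7 given values yield a linear system in the 5 coefficients.
Solving, g(t) = 2t^4 - 2t³ + t² + 5.
Then g(9) = 11750.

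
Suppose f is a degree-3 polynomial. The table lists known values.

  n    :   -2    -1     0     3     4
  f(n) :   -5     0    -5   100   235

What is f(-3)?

Write f(n) = an³ + bn² + cn + d; the 5 given values yield a linear system in the 4 coefficients.
Solving, f(n) = 3n³ + 4n² - 4n - 5.
Then f(-3) = -38.

-38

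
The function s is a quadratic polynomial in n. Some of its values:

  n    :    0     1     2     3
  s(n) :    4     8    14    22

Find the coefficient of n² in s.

1

First differences: 4, 6, 8. Second differences: 2, 2.
Level-2 differences are constant, so s has degree 2.
Fitting a degree-2 polynomial gives s(n) = n² + 3n + 4.
The coefficient of n² is 1.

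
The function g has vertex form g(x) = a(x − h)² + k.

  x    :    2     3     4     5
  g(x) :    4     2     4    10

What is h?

3

First differences -2, 2, 6; second difference 4 = 2a, so a = 2.
Expanding, the x-coefficient is −2ah = -4h; matching it to the data gives h = 3, and then k = 2.
So g(x) = 2(x − 3)² + 2.
Hence h = 3.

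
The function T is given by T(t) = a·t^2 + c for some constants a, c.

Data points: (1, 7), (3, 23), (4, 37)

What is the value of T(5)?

From T(1) = 7 and T(3) = 23: 1a + c = 7 and 9a + c = 23.
Subtracting: 8a = 16, so a = 2; then c = 7 − 2·1 = 5.
So T(t) = 2t² + 5, and T(5) = 55.

55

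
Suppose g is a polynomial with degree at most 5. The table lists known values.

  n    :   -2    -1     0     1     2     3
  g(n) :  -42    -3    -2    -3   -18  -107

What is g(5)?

-987

First differences: 39, 1, -1, -15, -89. Second differences: -38, -2, -14, -74. Third differences: 36, -12, -60. Fourth differences: -48, -48.
Level-4 differences are constant, so g has degree 4.
Fitting a degree-4 polynomial gives g(n) = -2n^4 + 2n³ + n² - 2n - 2.
Then g(5) = -987.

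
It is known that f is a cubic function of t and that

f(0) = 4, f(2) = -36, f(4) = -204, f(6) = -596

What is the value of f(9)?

-1814

Write f(t) = at³ + bt² + ct + d; the 4 given values yield a linear system in the 4 coefficients.
Solving, f(t) = -2t³ - 4t² - 4t + 4.
Then f(9) = -1814.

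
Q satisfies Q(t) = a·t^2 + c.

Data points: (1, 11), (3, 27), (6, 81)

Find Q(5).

59

From Q(1) = 11 and Q(3) = 27: 1a + c = 11 and 9a + c = 27.
Subtracting: 8a = 16, so a = 2; then c = 11 − 2·1 = 9.
So Q(t) = 2t² + 9, and Q(5) = 59.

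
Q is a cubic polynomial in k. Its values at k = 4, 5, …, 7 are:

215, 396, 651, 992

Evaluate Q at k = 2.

27

Write Q(k) = ak³ + bk² + ck + d; the 4 given values yield a linear system in the 4 coefficients.
Solving, Q(k) = 2k³ + 7k² - 4k - 9.
Then Q(2) = 27.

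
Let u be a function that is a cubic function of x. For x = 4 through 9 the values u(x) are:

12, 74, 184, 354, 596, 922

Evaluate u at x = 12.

First differences: 62, 110, 170, 242, 326. Second differences: 48, 60, 72, 84. Third differences: 12, 12, 12.
Level-3 differences are constant, so u has degree 3.
Fitting a degree-3 polynomial gives u(x) = 2x³ - 6x² - 6x + 4.
Then u(12) = 2524.

2524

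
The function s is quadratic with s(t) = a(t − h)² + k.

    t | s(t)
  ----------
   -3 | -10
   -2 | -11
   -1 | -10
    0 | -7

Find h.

First differences -1, 1, 3; second difference 2 = 2a, so a = 1.
Expanding, the t-coefficient is −2ah = -2h; matching it to the data gives h = -2, and then k = -11.
So s(t) = 1(t + 2)² − 11.
Hence h = -2.

-2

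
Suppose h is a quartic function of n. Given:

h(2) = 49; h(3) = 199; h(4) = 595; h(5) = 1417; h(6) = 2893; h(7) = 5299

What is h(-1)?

First differences: 150, 396, 822, 1476, 2406. Second differences: 246, 426, 654, 930. Third differences: 180, 228, 276. Fourth differences: 48, 48.
Level-4 differences are constant, so h has degree 4.
Fitting a degree-4 polynomial gives h(n) = 2n^4 + 2n³ - 5n² + 7n + 7.
Then h(-1) = -5.

-5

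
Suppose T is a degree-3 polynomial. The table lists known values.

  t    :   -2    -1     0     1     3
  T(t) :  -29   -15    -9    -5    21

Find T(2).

3

Write T(t) = at³ + bt² + ct + d; the 5 given values yield a linear system in the 4 coefficients.
Solving, T(t) = t³ - t² + 4t - 9.
Then T(2) = 3.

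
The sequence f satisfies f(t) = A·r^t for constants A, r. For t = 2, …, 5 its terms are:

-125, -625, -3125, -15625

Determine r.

Consecutive ratio: -625/(-125) = 5, and -3125/(-625) = 5, so r = 5.
Then A·5^2 = -125 gives A = -5, and f(t) = -5·5^t.

5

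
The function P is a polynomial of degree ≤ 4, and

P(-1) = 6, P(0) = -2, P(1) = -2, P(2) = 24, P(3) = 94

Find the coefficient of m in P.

Write P(m) = am^4 + bm³ + cm² + dm + e; the 5 given values yield a linear system in the 5 coefficients.
Solving, the leading coefficient vanishes, and P(m) = 3m³ + 4m² - 7m - 2.
The coefficient of m is -7.

-7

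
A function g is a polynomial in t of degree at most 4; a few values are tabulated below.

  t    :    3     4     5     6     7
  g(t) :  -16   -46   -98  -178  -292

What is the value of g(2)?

First differences: -30, -52, -80, -114. Second differences: -22, -28, -34. Third differences: -6, -6.
Level-3 differences are constant, so g has degree 3.
Fitting a degree-3 polynomial gives g(t) = -t³ + t² + 2.
Then g(2) = -2.

-2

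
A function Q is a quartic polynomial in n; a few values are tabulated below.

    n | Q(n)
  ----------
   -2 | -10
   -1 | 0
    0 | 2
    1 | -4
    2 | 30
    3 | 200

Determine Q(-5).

632

Write Q(n) = an^4 + bn³ + cn² + dn + e; the 6 given values yield a linear system in the 5 coefficients.
Solving, Q(n) = 2n^4 + 4n³ - 6n² - 6n + 2.
Then Q(-5) = 632.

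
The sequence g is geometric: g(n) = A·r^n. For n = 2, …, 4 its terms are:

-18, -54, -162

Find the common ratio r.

Consecutive ratio: -54/(-18) = 3, and -162/(-54) = 3, so r = 3.
Then A·3^2 = -18 gives A = -2, and g(n) = -2·3^n.

3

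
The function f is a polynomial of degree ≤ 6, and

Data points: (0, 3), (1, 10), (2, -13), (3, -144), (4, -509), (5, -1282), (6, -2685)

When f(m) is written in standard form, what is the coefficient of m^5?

0

Write f(m) = am^6 + bm^5 + cm^4 + dm³ + em² + pm + q; the 7 given values yield a linear system in the 7 coefficients.
Solving, the top 2 coefficients vanish, and f(m) = -2m^4 - m³ + 2m² + 8m + 3.
The coefficient of m^5 is 0.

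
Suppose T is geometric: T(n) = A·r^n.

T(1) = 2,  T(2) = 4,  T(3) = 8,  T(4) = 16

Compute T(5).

32

Consecutive ratio: 4/2 = 2, and 8/4 = 2, so r = 2.
Then A·2^1 = 2 gives A = 1, and T(n) = 1·2^n.
T(5) = 1·2^5 = 32.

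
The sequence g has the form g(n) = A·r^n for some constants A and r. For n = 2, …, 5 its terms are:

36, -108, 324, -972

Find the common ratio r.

-3

Consecutive ratio: -108/36 = -3, and 324/(-108) = -3, so r = -3.
Then A·(-3)^2 = 36 gives A = 4, and g(n) = 4·(-3)^n.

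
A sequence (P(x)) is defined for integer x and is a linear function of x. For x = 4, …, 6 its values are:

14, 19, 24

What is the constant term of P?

-6

First differences: 5, 5.
Level-1 differences are constant, so P has degree 1.
Fitting a degree-1 polynomial gives P(x) = 5x - 6.
The constant term is P(0) = -6.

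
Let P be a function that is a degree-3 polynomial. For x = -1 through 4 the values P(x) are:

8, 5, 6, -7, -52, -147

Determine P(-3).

First differences: -3, 1, -13, -45, -95. Second differences: 4, -14, -32, -50. Third differences: -18, -18, -18.
Level-3 differences are constant, so P has degree 3.
Fitting a degree-3 polynomial gives P(x) = -3x³ + 2x² + 2x + 5.
Then P(-3) = 98.

98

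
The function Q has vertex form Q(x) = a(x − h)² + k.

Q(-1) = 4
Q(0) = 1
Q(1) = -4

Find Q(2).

-11

First differences -3, -5; second difference -2 = 2a, so a = -1.
Expanding, the x-coefficient is −2ah = 2h; matching it to the data gives h = -2, and then k = 5.
So Q(x) = -1(x + 2)² + 5.
Q(2) = -1·4² + 5 = -11.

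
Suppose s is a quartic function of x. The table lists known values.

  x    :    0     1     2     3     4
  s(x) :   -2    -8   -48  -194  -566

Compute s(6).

Write s(x) = ax^4 + bx³ + cx² + dx + e; the 5 given values yield a linear system in the 5 coefficients.
Solving, s(x) = -2x^4 - 3x² - x - 2.
Then s(6) = -2708.

-2708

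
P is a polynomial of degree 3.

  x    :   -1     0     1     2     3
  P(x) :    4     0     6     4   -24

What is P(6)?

-444

First differences: -4, 6, -2, -28. Second differences: 10, -8, -26. Third differences: -18, -18.
Level-3 differences are constant, so P has degree 3.
Fitting a degree-3 polynomial gives P(x) = -3x³ + 5x² + 4x.
Then P(6) = -444.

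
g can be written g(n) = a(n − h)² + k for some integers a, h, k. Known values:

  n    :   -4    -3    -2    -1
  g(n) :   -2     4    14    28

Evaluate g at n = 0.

46

First differences 6, 10, 14; second difference 4 = 2a, so a = 2.
Expanding, the n-coefficient is −2ah = -4h; matching it to the data gives h = -5, and then k = -4.
So g(n) = 2(n + 5)² − 4.
g(0) = 2·5² − 4 = 46.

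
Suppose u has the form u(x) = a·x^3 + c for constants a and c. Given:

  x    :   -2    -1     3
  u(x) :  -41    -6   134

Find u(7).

From u(-2) = -41 and u(-1) = -6: -8a + c = -41 and -1a + c = -6.
Subtracting: 7a = 35, so a = 5; then c = -41 − 5·(-8) = -1.
So u(x) = 5x³ − 1, and u(7) = 1714.

1714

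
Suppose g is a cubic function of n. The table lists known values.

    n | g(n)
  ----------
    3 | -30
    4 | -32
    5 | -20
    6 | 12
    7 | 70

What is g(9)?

First differences: -2, 12, 32, 58. Second differences: 14, 20, 26. Third differences: 6, 6.
Level-3 differences are constant, so g has degree 3.
Fitting a degree-3 polynomial gives g(n) = n³ - 5n² - 4n.
Then g(9) = 288.

288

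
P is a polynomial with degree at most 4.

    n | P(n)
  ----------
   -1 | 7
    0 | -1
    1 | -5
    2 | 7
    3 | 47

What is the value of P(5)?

First differences: -8, -4, 12, 40. Second differences: 4, 16, 28. Third differences: 12, 12.
Level-3 differences are constant, so P has degree 3.
Fitting a degree-3 polynomial gives P(n) = 2n³ + 2n² - 8n - 1.
Then P(5) = 259.

259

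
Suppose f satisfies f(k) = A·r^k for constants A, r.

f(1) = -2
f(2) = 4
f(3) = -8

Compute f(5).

-32

Consecutive ratio: 4/(-2) = -2, and -8/4 = -2, so r = -2.
Then A·(-2)^1 = -2 gives A = 1, and f(k) = 1·(-2)^k.
f(5) = 1·(-2)^5 = -32.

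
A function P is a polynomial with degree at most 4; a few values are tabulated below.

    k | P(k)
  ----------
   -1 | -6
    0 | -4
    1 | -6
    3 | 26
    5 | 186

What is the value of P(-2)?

Write P(k) = ak^4 + bk³ + ck² + dk + e; the 5 given values yield a linear system in the 5 coefficients.
Solving, the leading coefficient vanishes, and P(k) = 2k³ - 2k² - 2k - 4.
Then P(-2) = -24.

-24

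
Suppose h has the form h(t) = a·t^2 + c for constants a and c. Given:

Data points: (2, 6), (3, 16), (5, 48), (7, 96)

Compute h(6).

70

From h(2) = 6 and h(3) = 16: 4a + c = 6 and 9a + c = 16.
Subtracting: 5a = 10, so a = 2; then c = 6 − 2·4 = -2.
So h(t) = 2t² − 2, and h(6) = 70.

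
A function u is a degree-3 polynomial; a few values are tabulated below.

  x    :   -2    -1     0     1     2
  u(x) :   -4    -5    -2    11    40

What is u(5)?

283

First differences: -1, 3, 13, 29. Second differences: 4, 10, 16. Third differences: 6, 6.
Level-3 differences are constant, so u has degree 3.
Fitting a degree-3 polynomial gives u(x) = x³ + 5x² + 7x - 2.
Then u(5) = 283.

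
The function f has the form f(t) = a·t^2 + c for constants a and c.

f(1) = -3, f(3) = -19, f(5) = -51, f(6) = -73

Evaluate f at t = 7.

From f(1) = -3 and f(3) = -19: 1a + c = -3 and 9a + c = -19.
Subtracting: 8a = -16, so a = -2; then c = -3 − (-2)·1 = -1.
So f(t) = -2t² − 1, and f(7) = -99.

-99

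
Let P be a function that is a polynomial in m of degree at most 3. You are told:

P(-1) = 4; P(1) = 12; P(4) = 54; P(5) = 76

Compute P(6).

Write P(m) = am³ + bm² + cm + d; the 4 given values yield a linear system in the 4 coefficients.
Solving, the leading coefficient vanishes, and P(m) = 2m² + 4m + 6.
Then P(6) = 102.

102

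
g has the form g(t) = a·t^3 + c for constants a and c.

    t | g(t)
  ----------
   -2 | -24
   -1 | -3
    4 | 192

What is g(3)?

81

From g(-2) = -24 and g(-1) = -3: -8a + c = -24 and -1a + c = -3.
Subtracting: 7a = 21, so a = 3; then c = -24 − 3·(-8) = 0.
So g(t) = 3t³ + 0, and g(3) = 81.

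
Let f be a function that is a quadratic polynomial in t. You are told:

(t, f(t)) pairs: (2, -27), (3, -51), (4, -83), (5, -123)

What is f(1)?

First differences: -24, -32, -40. Second differences: -8, -8.
Level-2 differences are constant, so f has degree 2.
Fitting a degree-2 polynomial gives f(t) = -4t² - 4t - 3.
Then f(1) = -11.

-11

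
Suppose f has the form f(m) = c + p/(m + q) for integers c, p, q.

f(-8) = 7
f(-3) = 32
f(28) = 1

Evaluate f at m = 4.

(f(m) − c)(m + q) = p for each data point; the three points give a linear system in c and q, then p follows.
Solving: c = 2, q = 2, p = -30, so f(m) = 2 − 30/(m + 2).
Then f(4) = 2 − 30/6 = -3.

-3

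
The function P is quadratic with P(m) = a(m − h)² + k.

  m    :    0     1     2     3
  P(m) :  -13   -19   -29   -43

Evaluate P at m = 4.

-61

First differences -6, -10, -14; second difference -4 = 2a, so a = -2.
Expanding, the m-coefficient is −2ah = 4h; matching it to the data gives h = -1, and then k = -11.
So P(m) = -2(m + 1)² − 11.
P(4) = -2·5² − 11 = -61.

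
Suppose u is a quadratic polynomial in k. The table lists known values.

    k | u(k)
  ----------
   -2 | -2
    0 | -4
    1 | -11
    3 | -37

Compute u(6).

Write u(k) = ak² + bk + c; the 4 given values yield a linear system in the 3 coefficients.
Solving, u(k) = -2k² - 5k - 4.
Then u(6) = -106.

-106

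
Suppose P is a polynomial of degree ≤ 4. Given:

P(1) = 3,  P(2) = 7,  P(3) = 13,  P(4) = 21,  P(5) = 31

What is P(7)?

First differences: 4, 6, 8, 10. Second differences: 2, 2, 2.
Level-2 differences are constant, so P has degree 2.
Fitting a degree-2 polynomial gives P(x) = x² + x + 1.
Then P(7) = 57.

57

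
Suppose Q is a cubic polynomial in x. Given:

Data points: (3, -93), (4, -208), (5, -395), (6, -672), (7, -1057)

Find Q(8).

-1568

First differences: -115, -187, -277, -385. Second differences: -72, -90, -108. Third differences: -18, -18.
Level-3 differences are constant, so Q has degree 3.
Fitting a degree-3 polynomial gives Q(x) = -3x³ - 4x.
Then Q(8) = -1568.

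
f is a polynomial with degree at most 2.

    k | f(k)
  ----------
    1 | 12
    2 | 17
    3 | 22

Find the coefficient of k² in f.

First differences: 5, 5.
Level-1 differences are constant, so f has degree 1.
Fitting a degree-1 polynomial gives f(k) = 5k + 7.
The coefficient of k² is 0.

0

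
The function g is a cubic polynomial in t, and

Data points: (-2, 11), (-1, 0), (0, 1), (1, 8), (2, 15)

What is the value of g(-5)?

First differences: -11, 1, 7, 7. Second differences: 12, 6, 0. Third differences: -6, -6.
Level-3 differences are constant, so g has degree 3.
Fitting a degree-3 polynomial gives g(t) = -t³ + 3t² + 5t + 1.
Then g(-5) = 176.

176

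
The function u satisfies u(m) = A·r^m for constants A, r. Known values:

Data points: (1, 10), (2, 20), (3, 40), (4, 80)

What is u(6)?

320

Consecutive ratio: 20/10 = 2, and 40/20 = 2, so r = 2.
Then A·2^1 = 10 gives A = 5, and u(m) = 5·2^m.
u(6) = 5·2^6 = 320.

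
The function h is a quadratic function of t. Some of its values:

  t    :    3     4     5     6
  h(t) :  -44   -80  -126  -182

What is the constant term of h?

First differences: -36, -46, -56. Second differences: -10, -10.
Level-2 differences are constant, so h has degree 2.
Fitting a degree-2 polynomial gives h(t) = -5t² - t + 4.
The constant term is h(0) = 4.

4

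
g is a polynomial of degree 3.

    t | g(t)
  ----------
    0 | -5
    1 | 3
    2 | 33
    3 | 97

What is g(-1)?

-3

Write g(t) = at³ + bt² + ct + d; the 4 given values yield a linear system in the 4 coefficients.
Solving, g(t) = 2t³ + 5t² + t - 5.
Then g(-1) = -3.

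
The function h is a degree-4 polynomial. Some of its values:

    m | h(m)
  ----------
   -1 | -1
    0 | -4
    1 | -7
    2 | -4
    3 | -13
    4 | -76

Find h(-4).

-412

First differences: -3, -3, 3, -9, -63. Second differences: 0, 6, -12, -54. Third differences: 6, -18, -42. Fourth differences: -24, -24.
Level-4 differences are constant, so h has degree 4.
Fitting a degree-4 polynomial gives h(m) = -m^4 + 3m³ + m² - 6m - 4.
Then h(-4) = -412.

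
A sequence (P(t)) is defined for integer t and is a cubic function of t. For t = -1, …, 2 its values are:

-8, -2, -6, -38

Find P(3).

-116

Write P(t) = at³ + bt² + ct + d; the 4 given values yield a linear system in the 4 coefficients.
Solving, P(t) = -3t³ - 5t² + 4t - 2.
Then P(3) = -116.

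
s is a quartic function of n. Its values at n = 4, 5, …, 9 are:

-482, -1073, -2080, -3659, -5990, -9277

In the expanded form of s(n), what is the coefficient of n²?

Write s(n) = an^4 + bn³ + cn² + dn + e; the 6 given values yield a linear system in the 5 coefficients.
Solving, s(n) = -n^4 - 4n³ + 3n² - 5n + 2.
The coefficient of n² is 3.

3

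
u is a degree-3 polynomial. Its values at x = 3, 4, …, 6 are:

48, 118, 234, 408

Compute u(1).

Write u(x) = ax³ + bx² + cx + d; the 4 given values yield a linear system in the 4 coefficients.
Solving, u(x) = 2x³ - x² + 3x - 6.
Then u(1) = -2.

-2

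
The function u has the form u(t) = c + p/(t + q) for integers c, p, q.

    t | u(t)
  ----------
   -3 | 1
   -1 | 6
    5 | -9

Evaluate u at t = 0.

16

(u(t) − c)(t + q) = p for each data point; the three points give a linear system in c and q, then p follows.
Solving: c = -4, q = -1, p = -20, so u(t) = -4 − 20/(t − 1).
Then u(0) = -4 − 20/(-1) = 16.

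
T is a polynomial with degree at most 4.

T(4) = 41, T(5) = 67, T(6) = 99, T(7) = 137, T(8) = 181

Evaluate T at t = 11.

349

First differences: 26, 32, 38, 44. Second differences: 6, 6, 6.
Level-2 differences are constant, so T has degree 2.
Fitting a degree-2 polynomial gives T(t) = 3t² - t - 3.
Then T(11) = 349.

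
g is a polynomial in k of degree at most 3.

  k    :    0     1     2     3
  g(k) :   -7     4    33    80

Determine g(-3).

68

Write g(k) = ak³ + bk² + ck + d; the 4 given values yield a linear system in the 4 coefficients.
Solving, the leading coefficient vanishes, and g(k) = 9k² + 2k - 7.
Then g(-3) = 68.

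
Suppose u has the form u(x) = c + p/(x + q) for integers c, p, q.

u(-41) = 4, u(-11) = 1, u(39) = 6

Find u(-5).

-5

(u(x) − c)(x + q) = p for each data point; the three points give a linear system in c and q, then p follows.
Solving: c = 5, q = 1, p = 40, so u(x) = 5 + 40/(x + 1).
Then u(-5) = 5 + 40/(-4) = -5.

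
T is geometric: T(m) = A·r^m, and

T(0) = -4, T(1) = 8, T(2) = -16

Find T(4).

Consecutive ratio: 8/(-4) = -2, and -16/8 = -2, so r = -2.
Then A·(-2)^0 = -4 gives A = -4, and T(m) = -4·(-2)^m.
T(4) = -4·(-2)^4 = -64.

-64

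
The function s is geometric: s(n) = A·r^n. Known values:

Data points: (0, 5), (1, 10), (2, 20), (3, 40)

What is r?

2

Consecutive ratio: 10/5 = 2, and 20/10 = 2, so r = 2.
Then A·2^0 = 5 gives A = 5, and s(n) = 5·2^n.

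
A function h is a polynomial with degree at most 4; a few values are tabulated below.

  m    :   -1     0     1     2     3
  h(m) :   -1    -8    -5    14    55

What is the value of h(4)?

First differences: -7, 3, 19, 41. Second differences: 10, 16, 22. Third differences: 6, 6.
Level-3 differences are constant, so h has degree 3.
Extending the table by one column gives the next first difference 69, so h(4) = 55 + 69 = 124.

124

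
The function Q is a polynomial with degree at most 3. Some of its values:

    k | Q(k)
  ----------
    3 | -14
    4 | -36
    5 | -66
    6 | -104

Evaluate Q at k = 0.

4

First differences: -22, -30, -38. Second differences: -8, -8.
Level-2 differences are constant, so Q has degree 2.
Fitting a degree-2 polynomial gives Q(k) = -4k² + 6k + 4.
Then Q(0) = 4.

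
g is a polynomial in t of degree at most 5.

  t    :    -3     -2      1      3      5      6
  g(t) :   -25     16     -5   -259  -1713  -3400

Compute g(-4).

-210

Write g(t) = at^5 + bt^4 + ct³ + dt² + et + p; the 6 given values yield a linear system in the 6 coefficients.
Solving, the leading coefficient vanishes, and g(t) = -2t^4 - 4t³ + 2t² - 3t + 2.
Then g(-4) = -210.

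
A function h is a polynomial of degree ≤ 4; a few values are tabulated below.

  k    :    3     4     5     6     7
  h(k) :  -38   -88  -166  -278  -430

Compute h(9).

Write h(k) = ak^4 + bk³ + ck² + dk + e; the 5 given values yield a linear system in the 5 coefficients.
Solving, the leading coefficient vanishes, and h(k) = -k³ - 2k² + k + 4.
Then h(9) = -878.

-878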